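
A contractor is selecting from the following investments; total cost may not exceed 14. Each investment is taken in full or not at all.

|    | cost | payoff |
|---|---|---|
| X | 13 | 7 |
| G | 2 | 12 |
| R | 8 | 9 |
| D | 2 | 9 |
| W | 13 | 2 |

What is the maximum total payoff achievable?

This is a 0-1 knapsack instance.
G + R + D: cost 2 + 8 + 2 = 12 ≤ 14, payoff 12 + 9 + 9 = 30.
G + D: cost 2 + 2 = 4 ≤ 14, payoff 12 + 9 = 21.
Best is G, R, and D with total payoff 30.

30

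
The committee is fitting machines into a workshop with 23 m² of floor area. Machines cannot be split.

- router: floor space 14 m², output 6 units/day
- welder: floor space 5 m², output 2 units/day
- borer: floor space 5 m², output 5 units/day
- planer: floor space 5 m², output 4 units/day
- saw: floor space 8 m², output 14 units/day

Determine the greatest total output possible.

Allowing fractional choices, the relaxed optimum would be about 25.1, but machines are indivisible.
welder + borer + saw: floor space 5 + 5 + 8 = 18 ≤ 23, output 2 + 5 + 14 = 21.
welder + borer + planer + saw: floor space 5 + 5 + 5 + 8 = 23 ≤ 23, output 2 + 5 + 4 + 14 = 25.
borer + planer + saw: floor space 5 + 5 + 8 = 18 ≤ 23, output 5 + 4 + 14 = 23.
Best is welder, borer, planer, and saw with total output 25.

25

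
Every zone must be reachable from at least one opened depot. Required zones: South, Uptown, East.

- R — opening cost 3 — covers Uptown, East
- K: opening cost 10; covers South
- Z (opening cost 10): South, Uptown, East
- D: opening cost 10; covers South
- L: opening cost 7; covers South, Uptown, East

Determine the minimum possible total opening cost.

7

L alone covers South, Uptown, East — every zone.
Total opening cost: 7.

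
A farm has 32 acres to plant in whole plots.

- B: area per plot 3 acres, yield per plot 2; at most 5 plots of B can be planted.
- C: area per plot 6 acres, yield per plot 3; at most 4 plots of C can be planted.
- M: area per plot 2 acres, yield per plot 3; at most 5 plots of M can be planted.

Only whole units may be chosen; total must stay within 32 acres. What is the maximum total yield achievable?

Take 5×B, 1×C, and 5×M: area 31 ≤ 32, yield 5·2 + 1·3 + 5·3 = 28.
M has the best ratio (3/2) and is taken to its limit of 5; remaining capacity is filled optimally with the others.

28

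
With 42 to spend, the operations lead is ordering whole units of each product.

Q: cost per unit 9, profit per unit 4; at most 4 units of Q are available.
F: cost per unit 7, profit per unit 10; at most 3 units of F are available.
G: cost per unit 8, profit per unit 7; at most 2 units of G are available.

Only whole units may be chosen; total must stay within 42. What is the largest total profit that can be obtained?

44

This is a bounded integer knapsack.
F has the best ratio (10/7); taking only F gives at most 3×10 = 30 (stopped by the supply cap of 3).
Mixing does better — 3×F and 2×G: cost 37 ≤ 42, profit 3·10 + 2·7 = 44.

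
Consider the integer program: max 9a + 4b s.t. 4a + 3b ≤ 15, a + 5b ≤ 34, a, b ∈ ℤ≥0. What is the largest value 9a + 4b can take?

31

(a,b)=(3,1): 4·3+3·1=15≤15, 1·3+5·1=8≤34, objective 31.
(a,b)=(3,0): 4·3+3·0=12≤15, 1·3+5·0=3≤34, objective 27.
(a,b)=(2,2): 4·2+3·2=14≤15, 1·2+5·2=12≤34, objective 26.
Maximum is 31 at (a,b)=(3,1).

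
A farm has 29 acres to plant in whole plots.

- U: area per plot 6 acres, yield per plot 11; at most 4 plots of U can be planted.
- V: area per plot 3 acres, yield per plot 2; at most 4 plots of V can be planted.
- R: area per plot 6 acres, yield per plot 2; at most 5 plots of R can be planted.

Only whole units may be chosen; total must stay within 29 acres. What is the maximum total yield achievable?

46

This is a bounded integer knapsack.
4×U: area 24 ≤ 29, yield 4·11 = 44.
4×U and 1×V: area 27 ≤ 29, yield 4·11 + 1·2 = 46.
Best is 46.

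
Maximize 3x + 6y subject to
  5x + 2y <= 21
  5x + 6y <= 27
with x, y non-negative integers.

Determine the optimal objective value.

24

The continuous relaxation peaks at (0, 4.5) with value 27.00; rounding to a feasible lattice point costs some objective.
(x,y)=(0,4): 5·0+2·4=8≤21, 5·0+6·4=24≤27, objective 24.
(x,y)=(1,3): 5·1+2·3=11≤21, 5·1+6·3=23≤27, objective 21.
(x,y)=(0,3): 5·0+2·3=6≤21, 5·0+6·3=18≤27, objective 18.
The best lattice point is (0,4), giving 24.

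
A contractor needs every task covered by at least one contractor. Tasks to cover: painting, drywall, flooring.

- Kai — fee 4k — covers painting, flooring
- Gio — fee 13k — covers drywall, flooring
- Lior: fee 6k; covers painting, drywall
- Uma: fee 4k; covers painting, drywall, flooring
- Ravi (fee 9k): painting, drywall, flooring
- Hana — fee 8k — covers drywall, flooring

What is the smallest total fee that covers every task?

Uma alone covers painting, drywall, flooring — every task.
Total fee: 4.
No cover costs less than 4.

4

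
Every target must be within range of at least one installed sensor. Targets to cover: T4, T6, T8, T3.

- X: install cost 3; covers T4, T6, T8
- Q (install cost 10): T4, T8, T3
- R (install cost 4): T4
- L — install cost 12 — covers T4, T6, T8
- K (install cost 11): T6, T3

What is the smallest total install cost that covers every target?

Choose X and Q: together they cover T4, T6, T8, T3 — every target.
Total install cost: 3 + 10 = 13.
No cover costs less than 13.

13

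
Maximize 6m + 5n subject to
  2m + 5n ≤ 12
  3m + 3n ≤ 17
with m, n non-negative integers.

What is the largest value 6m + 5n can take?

30

(m,n)=(5,0): 2·5+5·0=10≤12, 3·5+3·0=15≤17, objective 30.
(m,n)=(4,0): 2·4+5·0=8≤12, 3·4+3·0=12≤17, objective 24.
The best lattice point is (5,0), giving 30.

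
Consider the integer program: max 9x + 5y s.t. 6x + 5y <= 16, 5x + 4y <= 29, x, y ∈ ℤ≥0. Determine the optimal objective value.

The continuous relaxation peaks at (2.67, 0) with value 24.00; rounding to a feasible lattice point costs some objective.
(x,y)=(1,2): 6·1+5·2=16≤16, 5·1+4·2=13≤29, objective 19.
(x,y)=(2,0): 6·2+5·0=12≤16, 5·2+4·0=10≤29, objective 18.
(x,y)=(0,3): 6·0+5·3=15≤16, 5·0+4·3=12≤29, objective 15.
Maximum is 19 at (x,y)=(1,2).

19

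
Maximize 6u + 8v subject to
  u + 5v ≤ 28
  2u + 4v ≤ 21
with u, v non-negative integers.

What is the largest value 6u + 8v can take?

60

(u,v)=(10,0): 1·10+5·0=10≤28, 2·10+4·0=20≤21, objective 60.
(u,v)=(9,0): 1·9+5·0=9≤28, 2·9+4·0=18≤21, objective 54.
Maximum is 60 at (u,v)=(10,0).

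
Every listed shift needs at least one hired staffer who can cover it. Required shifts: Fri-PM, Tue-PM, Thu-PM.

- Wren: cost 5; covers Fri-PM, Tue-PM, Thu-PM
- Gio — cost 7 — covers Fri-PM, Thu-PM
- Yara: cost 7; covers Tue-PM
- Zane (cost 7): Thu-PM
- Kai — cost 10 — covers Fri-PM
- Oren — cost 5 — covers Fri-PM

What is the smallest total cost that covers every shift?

5

Wren alone covers Fri-PM, Tue-PM, Thu-PM — every shift.
Total cost: 5.
No cover costs less than 5.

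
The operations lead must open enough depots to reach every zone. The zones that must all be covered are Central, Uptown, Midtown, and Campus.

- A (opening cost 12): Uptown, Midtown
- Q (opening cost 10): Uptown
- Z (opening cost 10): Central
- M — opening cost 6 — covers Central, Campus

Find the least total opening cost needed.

18

Choose A and M: together they cover Central, Uptown, Midtown, Campus — every zone.
Total opening cost: 12 + 6 = 18.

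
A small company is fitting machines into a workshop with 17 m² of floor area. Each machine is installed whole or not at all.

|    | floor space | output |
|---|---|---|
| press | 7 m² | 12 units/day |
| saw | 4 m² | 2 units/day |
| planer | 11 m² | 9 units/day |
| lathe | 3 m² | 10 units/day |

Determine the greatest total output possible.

press + lathe: floor space 7 + 3 = 10 ≤ 17, output 12 + 10 = 22.
press + saw + lathe: floor space 7 + 4 + 3 = 14 ≤ 17, output 12 + 2 + 10 = 24.
Best is press, saw, and lathe with total output 24.

24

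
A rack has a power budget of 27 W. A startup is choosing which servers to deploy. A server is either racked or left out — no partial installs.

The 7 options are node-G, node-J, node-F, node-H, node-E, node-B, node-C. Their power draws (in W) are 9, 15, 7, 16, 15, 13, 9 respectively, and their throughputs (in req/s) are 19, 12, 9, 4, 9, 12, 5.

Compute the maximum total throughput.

33

Treat it as a binary knapsack problem.
Allowing fractional choices, the relaxed optimum would be about 38.2, but servers are indivisible.
node-G + node-J: power draw 9 + 15 = 24 ≤ 27, throughput 19 + 12 = 31.
node-G + node-B: power draw 9 + 13 = 22 ≤ 27, throughput 19 + 12 = 31.
node-G + node-F + node-C: power draw 9 + 7 + 9 = 25 ≤ 27, throughput 19 + 9 + 5 = 33.
Best is node-G, node-F, and node-C with total throughput 33.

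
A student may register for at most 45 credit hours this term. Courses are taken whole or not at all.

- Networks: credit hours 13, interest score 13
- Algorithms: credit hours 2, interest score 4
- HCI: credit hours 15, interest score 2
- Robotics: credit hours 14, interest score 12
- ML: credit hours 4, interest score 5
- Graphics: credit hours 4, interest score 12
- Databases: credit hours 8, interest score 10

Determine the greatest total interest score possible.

This is an integer program with binary decision variables.
Networks + Algorithms + Robotics + ML + Graphics + Databases: credit hours 13 + 2 + 14 + 4 + 4 + 8 = 45 ≤ 45, interest score 13 + 4 + 12 + 5 + 12 + 10 = 56.
Networks + Robotics + ML + Graphics + Databases: credit hours 13 + 14 + 4 + 4 + 8 = 43 ≤ 45, interest score 13 + 12 + 5 + 12 + 10 = 52.
Best is Networks, Algorithms, Robotics, ML, Graphics, and Databases with total interest score 56.

56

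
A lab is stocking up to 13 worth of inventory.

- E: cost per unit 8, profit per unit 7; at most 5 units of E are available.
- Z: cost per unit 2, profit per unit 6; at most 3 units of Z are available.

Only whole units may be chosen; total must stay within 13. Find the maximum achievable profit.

19

This is a bounded integer knapsack.
Take 1×E and 2×Z: cost 12 ≤ 13, profit 1·7 + 2·6 = 19.
No other integer combination yields more.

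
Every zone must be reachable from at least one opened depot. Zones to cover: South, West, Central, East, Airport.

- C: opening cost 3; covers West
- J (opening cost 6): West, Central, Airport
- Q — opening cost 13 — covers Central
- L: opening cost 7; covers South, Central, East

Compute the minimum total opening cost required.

This is an integer covering problem.
Choose J and L: together they cover South, West, Central, East, Airport — every zone.
Total opening cost: 6 + 7 = 13.
No cover costs less than 13.

13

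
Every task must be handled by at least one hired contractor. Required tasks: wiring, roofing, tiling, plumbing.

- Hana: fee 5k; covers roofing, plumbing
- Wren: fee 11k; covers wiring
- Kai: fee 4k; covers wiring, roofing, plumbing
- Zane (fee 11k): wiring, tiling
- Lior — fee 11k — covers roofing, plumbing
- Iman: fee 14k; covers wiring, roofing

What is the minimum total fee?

Choose Kai and Zane: together they cover wiring, roofing, tiling, plumbing — every task.
Total fee: 4 + 11 = 15.

15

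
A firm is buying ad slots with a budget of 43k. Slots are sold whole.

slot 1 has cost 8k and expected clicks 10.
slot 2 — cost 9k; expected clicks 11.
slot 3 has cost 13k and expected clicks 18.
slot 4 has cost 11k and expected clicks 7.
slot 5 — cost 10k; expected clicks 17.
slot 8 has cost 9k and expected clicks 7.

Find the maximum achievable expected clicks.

Allowing fractional choices, the relaxed optimum would be about 58.3, but ad slots are indivisible.
slot 1 + slot 2 + slot 3 + slot 5: cost 8 + 9 + 13 + 10 = 40 ≤ 43, expected clicks 10 + 11 + 18 + 17 = 56.
slot 2 + slot 3 + slot 5 + slot 8: cost 9 + 13 + 10 + 9 = 41 ≤ 43, expected clicks 11 + 18 + 17 + 7 = 53.
Best is slot 1, slot 2, slot 3, and slot 5 with total expected clicks 56.

56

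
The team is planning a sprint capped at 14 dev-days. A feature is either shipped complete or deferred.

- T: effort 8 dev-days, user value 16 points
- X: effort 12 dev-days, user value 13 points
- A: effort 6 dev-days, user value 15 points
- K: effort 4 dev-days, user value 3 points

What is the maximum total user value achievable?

31

Treat it as a binary knapsack problem.
T + K: effort 8 + 4 = 12 ≤ 14, user value 16 + 3 = 19.
A + K: effort 6 + 4 = 10 ≤ 14, user value 15 + 3 = 18.
T + A: effort 8 + 6 = 14 ≤ 14, user value 16 + 15 = 31.
Best is T and A with total user value 31.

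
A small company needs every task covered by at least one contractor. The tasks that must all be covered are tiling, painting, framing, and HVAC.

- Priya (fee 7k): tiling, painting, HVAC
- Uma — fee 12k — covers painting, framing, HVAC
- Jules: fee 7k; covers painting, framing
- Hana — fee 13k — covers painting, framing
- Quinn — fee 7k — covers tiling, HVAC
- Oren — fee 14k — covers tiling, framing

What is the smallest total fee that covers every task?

This is a weighted set-cover instance.
Choose Priya and Jules: together they cover tiling, painting, framing, HVAC — every task.
Total fee: 7 + 7 = 14.
No cover costs less than 14.

14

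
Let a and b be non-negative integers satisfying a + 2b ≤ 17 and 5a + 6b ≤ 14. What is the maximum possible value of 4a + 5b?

(a,b)=(0,2): 1·0+2·2=4≤17, 5·0+6·2=12≤14, objective 10.
(a,b)=(1,1): 1·1+2·1=3≤17, 5·1+6·1=11≤14, objective 9.
(a,b)=(0,1): 1·0+2·1=2≤17, 5·0+6·1=6≤14, objective 5.
The best lattice point is (0,2), giving 10.

10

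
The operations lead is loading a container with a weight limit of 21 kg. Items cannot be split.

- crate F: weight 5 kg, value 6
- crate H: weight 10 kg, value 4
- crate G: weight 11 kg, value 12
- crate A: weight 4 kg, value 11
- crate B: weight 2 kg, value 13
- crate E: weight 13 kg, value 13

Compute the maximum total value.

crate F + crate H + crate A + crate B: weight 5 + 10 + 4 + 2 = 21 ≤ 21, value 6 + 4 + 11 + 13 = 34.
crate G + crate A + crate B: weight 11 + 4 + 2 = 17 ≤ 21, value 12 + 11 + 13 = 36.
crate A + crate B + crate E: weight 4 + 2 + 13 = 19 ≤ 21, value 11 + 13 + 13 = 37.
Best is crate A, crate B, and crate E with total value 37.

37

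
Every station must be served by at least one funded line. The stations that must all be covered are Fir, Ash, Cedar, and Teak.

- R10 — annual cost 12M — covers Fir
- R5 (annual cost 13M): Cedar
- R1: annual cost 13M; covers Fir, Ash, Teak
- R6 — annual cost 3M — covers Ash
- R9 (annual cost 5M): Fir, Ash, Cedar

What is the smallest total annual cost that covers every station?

Choose R1 and R9: together they cover Fir, Ash, Cedar, Teak — every station.
Total annual cost: 13 + 5 = 18.
No cover costs less than 18.

18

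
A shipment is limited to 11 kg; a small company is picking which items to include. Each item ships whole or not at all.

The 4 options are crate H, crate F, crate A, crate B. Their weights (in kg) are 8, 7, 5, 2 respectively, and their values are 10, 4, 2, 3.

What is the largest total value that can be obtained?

Allowing fractional choices, the relaxed optimum would be about 13.6, but items are indivisible.
crate H: weight 8 ≤ 11, value 10.
crate H + crate B: weight 8 + 2 = 10 ≤ 11, value 10 + 3 = 13.
crate F + crate B: weight 7 + 2 = 9 ≤ 11, value 4 + 3 = 7.
Best is crate H and crate B with total value 13.

13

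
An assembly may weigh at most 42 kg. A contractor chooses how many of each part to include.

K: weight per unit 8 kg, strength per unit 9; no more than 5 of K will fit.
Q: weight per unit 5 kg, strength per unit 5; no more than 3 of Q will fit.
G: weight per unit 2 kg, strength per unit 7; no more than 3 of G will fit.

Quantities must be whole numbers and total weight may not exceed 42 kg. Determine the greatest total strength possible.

Take 3×K, 2×Q, and 3×G: weight 40 ≤ 42, strength 3·9 + 2·5 + 3·7 = 58.
G has the best ratio (7/2) and is taken to its limit of 3; remaining capacity is filled optimally with the others.

58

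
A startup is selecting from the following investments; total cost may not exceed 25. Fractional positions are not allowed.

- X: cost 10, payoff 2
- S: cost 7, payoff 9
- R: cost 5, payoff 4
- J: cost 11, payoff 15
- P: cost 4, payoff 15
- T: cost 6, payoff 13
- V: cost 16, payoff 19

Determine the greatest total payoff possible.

Allowing fractional choices, the relaxed optimum would be about 48.1, but investments are indivisible.
J + P + T: cost 11 + 4 + 6 = 21 ≤ 25, payoff 15 + 15 + 13 = 43.
S + J + P: cost 7 + 11 + 4 = 22 ≤ 25, payoff 9 + 15 + 15 = 39.
S + R + P + T: cost 7 + 5 + 4 + 6 = 22 ≤ 25, payoff 9 + 4 + 15 + 13 = 41.
Best is J, P, and T with total payoff 43.

43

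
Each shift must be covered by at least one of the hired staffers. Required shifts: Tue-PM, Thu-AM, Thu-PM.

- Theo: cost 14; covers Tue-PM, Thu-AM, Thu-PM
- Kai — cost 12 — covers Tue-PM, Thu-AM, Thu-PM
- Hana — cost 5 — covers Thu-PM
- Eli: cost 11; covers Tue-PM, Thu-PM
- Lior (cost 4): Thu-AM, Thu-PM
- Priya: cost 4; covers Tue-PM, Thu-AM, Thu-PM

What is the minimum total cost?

Priya alone covers Tue-PM, Thu-AM, Thu-PM — every shift.
Total cost: 4.
No cover costs less than 4.

4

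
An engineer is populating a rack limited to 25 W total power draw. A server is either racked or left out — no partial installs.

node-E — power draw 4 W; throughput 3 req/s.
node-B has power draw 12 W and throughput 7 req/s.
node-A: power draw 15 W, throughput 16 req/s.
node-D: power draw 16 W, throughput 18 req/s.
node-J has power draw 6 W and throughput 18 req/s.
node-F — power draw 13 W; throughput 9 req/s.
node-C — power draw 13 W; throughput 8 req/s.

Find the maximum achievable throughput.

node-D + node-J: power draw 16 + 6 = 22 ≤ 25, throughput 18 + 18 = 36.
node-E + node-A + node-J: power draw 4 + 15 + 6 = 25 ≤ 25, throughput 3 + 16 + 18 = 37.
Best is node-E, node-A, and node-J with total throughput 37.

37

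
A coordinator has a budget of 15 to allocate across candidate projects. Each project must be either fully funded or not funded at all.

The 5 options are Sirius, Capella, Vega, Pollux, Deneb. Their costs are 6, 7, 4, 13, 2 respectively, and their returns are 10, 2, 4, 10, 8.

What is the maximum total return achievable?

22

Take Sirius, Vega, and Deneb: cost 6 + 4 + 2 = 12 ≤ 15, return 10 + 4 + 8 = 22.
No other feasible combination does better.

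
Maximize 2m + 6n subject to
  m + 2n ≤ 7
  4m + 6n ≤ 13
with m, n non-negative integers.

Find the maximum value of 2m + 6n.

12

The continuous relaxation peaks at (0, 2.17) with value 13.00; rounding to a feasible lattice point costs some objective.
(m,n)=(0,2): 1·0+2·2=4≤7, 4·0+6·2=12≤13, objective 12.
(m,n)=(1,1): 1·1+2·1=3≤7, 4·1+6·1=10≤13, objective 8.
No feasible integer point exceeds 12.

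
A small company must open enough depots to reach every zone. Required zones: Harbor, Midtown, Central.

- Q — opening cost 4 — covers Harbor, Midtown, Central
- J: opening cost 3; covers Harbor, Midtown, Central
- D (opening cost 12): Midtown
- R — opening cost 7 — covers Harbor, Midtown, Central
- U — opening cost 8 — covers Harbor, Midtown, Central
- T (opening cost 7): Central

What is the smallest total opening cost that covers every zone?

3

J alone covers Harbor, Midtown, Central — every zone.
Total opening cost: 3.
No cover costs less than 3.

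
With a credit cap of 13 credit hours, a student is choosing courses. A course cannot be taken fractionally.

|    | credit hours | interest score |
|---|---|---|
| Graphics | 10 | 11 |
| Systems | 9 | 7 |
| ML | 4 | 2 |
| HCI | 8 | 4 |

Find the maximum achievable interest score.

Treat it as a binary knapsack problem.
Allowing fractional choices, the relaxed optimum would be about 13.3, but courses are indivisible.
Systems + ML: credit hours 9 + 4 = 13 ≤ 13, interest score 7 + 2 = 9.
Systems: credit hours 9 ≤ 13, interest score 7.
Graphics: credit hours 10 ≤ 13, interest score 11.
Best is Graphics with total interest score 11.

11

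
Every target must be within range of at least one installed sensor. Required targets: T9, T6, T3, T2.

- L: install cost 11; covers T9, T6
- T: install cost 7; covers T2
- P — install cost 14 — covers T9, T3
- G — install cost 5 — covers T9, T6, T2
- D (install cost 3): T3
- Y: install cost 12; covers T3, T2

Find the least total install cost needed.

This is a weighted set-cover instance.
Choose G and D: together they cover T9, T6, T3, T2 — every target.
Total install cost: 5 + 3 = 8.
No cover costs less than 8.

8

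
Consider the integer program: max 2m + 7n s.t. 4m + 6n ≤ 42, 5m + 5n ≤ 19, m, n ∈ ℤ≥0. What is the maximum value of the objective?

21

(m,n)=(0,3) is feasible, giving 21.
(m,n)=(1,2) is feasible, giving 16.
(m,n)=(0,2) is feasible, giving 14.
No feasible integer point exceeds 21.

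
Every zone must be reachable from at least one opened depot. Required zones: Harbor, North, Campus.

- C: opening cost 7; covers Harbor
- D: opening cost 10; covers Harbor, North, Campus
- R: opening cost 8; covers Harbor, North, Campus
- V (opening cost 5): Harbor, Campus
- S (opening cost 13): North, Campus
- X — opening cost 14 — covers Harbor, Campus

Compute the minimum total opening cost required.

The greedy cost-per-new-zone heuristic would pick V and R for 13, but a cheaper cover exists.
R alone covers Harbor, North, Campus — every zone.
Total opening cost: 8.
No cover costs less than 8.

8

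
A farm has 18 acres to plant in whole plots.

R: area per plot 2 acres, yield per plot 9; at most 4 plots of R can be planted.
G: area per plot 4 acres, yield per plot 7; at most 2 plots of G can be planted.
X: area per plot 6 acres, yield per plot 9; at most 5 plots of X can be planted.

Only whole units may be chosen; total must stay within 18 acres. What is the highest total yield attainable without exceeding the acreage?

52

4×R, 1×G, and 1×X: area 18 ≤ 18, yield 4·9 + 1·7 + 1·9 = 52.
4×R and 2×G: area 16 ≤ 18, yield 4·9 + 2·7 = 50.
Best is 52.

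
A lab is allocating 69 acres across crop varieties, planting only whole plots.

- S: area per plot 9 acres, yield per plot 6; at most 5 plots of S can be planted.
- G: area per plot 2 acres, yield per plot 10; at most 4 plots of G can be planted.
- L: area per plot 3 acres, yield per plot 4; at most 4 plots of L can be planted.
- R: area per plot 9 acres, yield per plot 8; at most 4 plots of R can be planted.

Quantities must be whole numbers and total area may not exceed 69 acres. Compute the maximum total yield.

Take 1×S, 4×G, 4×L, and 4×R: area 65 ≤ 69, yield 1·6 + 4·10 + 4·4 + 4·8 = 94.
G has the best ratio (10/2) and is taken to its limit of 4; remaining capacity is filled optimally with the others.

94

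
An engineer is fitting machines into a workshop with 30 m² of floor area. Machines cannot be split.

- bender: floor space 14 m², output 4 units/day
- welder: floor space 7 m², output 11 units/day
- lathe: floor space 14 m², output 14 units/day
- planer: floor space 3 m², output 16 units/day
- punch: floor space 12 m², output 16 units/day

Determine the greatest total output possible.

Allowing fractional choices, the relaxed optimum would be about 51.0, but machines are indivisible.
welder + lathe + planer: floor space 7 + 14 + 3 = 24 ≤ 30, output 11 + 14 + 16 = 41.
welder + planer + punch: floor space 7 + 3 + 12 = 22 ≤ 30, output 11 + 16 + 16 = 43.
lathe + planer + punch: floor space 14 + 3 + 12 = 29 ≤ 30, output 14 + 16 + 16 = 46.
Best is lathe, planer, and punch with total output 46.

46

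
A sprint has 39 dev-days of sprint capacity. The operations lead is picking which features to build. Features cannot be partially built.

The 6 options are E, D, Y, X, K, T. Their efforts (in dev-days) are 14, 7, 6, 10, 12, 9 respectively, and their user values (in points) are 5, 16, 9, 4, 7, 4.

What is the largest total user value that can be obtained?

37

E + D + Y + K: effort 14 + 7 + 6 + 12 = 39 ≤ 39, user value 5 + 16 + 9 + 7 = 37.
D + Y + K + T: effort 7 + 6 + 12 + 9 = 34 ≤ 39, user value 16 + 9 + 7 + 4 = 36.
Best is E, D, Y, and K with total user value 37.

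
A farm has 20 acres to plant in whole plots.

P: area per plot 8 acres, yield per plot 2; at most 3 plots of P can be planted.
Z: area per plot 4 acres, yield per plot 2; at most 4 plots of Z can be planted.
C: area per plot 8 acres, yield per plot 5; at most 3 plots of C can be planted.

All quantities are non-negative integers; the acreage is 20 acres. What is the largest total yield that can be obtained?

This is a bounded integer knapsack.
Take 1×Z and 2×C: area 20 ≤ 20, yield 1·2 + 2·5 = 12.
No other integer combination yields more.

12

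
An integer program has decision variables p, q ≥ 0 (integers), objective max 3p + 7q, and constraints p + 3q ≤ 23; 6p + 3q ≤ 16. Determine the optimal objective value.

35

Relaxing integrality, the LP optimum is 37.33 at (p,q) = (0, 5.33), which is not an integer point.
(p,q)=(0,5): 1·0+3·5=15≤23, 6·0+3·5=15≤16, objective 35.
(p,q)=(0,4): 1·0+3·4=12≤23, 6·0+3·4=12≤16, objective 28.
Maximum is 35 at (p,q)=(0,5).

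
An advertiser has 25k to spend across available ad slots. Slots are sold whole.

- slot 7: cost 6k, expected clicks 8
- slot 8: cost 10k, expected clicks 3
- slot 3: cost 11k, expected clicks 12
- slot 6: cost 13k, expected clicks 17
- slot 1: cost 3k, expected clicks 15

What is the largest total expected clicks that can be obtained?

slot 7 + slot 6 + slot 1: cost 6 + 13 + 3 = 22 ≤ 25, expected clicks 8 + 17 + 15 = 40.
slot 7 + slot 3 + slot 1: cost 6 + 11 + 3 = 20 ≤ 25, expected clicks 8 + 12 + 15 = 35.
Best is slot 7, slot 6, and slot 1 with total expected clicks 40.

40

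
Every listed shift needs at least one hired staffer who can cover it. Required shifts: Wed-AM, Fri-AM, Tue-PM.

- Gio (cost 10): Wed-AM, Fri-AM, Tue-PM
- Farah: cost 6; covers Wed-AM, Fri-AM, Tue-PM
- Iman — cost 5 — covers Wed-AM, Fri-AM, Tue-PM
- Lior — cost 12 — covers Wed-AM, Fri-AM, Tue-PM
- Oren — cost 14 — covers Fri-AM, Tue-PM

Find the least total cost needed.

Iman alone covers Wed-AM, Fri-AM, Tue-PM — every shift.
Total cost: 5.
No cover costs less than 5.

5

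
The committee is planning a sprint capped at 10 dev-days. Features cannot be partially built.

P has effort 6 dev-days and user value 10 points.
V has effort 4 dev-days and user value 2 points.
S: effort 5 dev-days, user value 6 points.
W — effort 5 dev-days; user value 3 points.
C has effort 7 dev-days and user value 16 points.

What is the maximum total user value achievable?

This is an integer program with binary decision variables.
P + V: effort 6 + 4 = 10 ≤ 10, user value 10 + 2 = 12.
C: effort 7 ≤ 10, user value 16.
P: effort 6 ≤ 10, user value 10.
Best is C with total user value 16.

16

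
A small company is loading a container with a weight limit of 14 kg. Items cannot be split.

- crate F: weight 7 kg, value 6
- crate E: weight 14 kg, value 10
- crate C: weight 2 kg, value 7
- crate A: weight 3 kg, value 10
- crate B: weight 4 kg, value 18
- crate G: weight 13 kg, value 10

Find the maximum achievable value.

Allowing fractional choices, the relaxed optimum would be about 39.3, but items are indivisible.
crate C + crate A + crate B: weight 2 + 3 + 4 = 9 ≤ 14, value 7 + 10 + 18 = 35.
crate F + crate A + crate B: weight 7 + 3 + 4 = 14 ≤ 14, value 6 + 10 + 18 = 34.
Best is crate C, crate A, and crate B with total value 35.

35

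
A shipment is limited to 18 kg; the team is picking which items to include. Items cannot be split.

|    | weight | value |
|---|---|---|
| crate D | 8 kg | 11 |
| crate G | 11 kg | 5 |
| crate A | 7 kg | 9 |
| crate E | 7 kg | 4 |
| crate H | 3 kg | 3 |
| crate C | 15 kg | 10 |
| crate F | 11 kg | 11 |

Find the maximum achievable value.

Take crate D, crate A, and crate H: weight 8 + 7 + 3 = 18 ≤ 18, value 11 + 9 + 3 = 23.
No other feasible combination does better.

23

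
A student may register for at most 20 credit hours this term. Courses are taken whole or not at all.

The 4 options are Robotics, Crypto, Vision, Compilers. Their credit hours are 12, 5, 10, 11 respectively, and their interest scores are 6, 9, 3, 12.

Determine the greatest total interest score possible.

21

Allowing fractional choices, the relaxed optimum would be about 23.0, but courses are indivisible.
Crypto + Compilers: credit hours 5 + 11 = 16 ≤ 20, interest score 9 + 12 = 21.
Robotics + Crypto: credit hours 12 + 5 = 17 ≤ 20, interest score 6 + 9 = 15.
Best is Crypto and Compilers with total interest score 21.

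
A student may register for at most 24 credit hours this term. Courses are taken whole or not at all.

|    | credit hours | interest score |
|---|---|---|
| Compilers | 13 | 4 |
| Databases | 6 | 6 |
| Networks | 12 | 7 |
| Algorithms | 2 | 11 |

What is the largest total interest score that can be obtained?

24

Allowing fractional choices, the relaxed optimum would be about 25.2, but courses are indivisible.
Compilers + Databases + Algorithms: credit hours 13 + 6 + 2 = 21 ≤ 24, interest score 4 + 6 + 11 = 21.
Databases + Networks + Algorithms: credit hours 6 + 12 + 2 = 20 ≤ 24, interest score 6 + 7 + 11 = 24.
Best is Databases, Networks, and Algorithms with total interest score 24.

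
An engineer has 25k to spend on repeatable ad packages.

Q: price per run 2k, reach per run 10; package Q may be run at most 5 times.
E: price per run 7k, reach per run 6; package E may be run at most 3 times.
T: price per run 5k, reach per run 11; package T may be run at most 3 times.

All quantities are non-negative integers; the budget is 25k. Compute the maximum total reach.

Q has the best ratio (10/2); taking only Q gives at most 5×10 = 50 (stopped by the supply cap of 5).
Mixing does better — 5×Q and 3×T: price 25 ≤ 25, reach 5·10 + 3·11 = 83.

83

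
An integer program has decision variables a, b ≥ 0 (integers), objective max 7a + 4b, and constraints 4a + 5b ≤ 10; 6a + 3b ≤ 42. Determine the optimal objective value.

Relaxing integrality, the LP optimum is 17.50 at (a,b) = (2.5, 0), which is not an integer point.
(a,b)=(2,0) is feasible, giving 14.
(a,b)=(1,1) is feasible, giving 11.
(a,b)=(1,0) is feasible, giving 7.
The best lattice point is (2,0), giving 14.

14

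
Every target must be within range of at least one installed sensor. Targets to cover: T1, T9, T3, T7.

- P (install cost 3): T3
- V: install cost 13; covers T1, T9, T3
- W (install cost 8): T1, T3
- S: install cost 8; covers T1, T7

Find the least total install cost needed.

Choose V and S: together they cover T1, T9, T3, T7 — every target.
Total install cost: 13 + 8 = 21.

21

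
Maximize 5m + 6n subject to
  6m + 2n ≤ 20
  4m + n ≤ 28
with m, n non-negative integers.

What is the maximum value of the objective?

(m,n)=(0,10): 6·0+2·10=20≤20, 4·0+1·10=10≤28, objective 60.
(m,n)=(0,9): 6·0+2·9=18≤20, 4·0+1·9=9≤28, objective 54.
Maximum is 60 at (m,n)=(0,10).

60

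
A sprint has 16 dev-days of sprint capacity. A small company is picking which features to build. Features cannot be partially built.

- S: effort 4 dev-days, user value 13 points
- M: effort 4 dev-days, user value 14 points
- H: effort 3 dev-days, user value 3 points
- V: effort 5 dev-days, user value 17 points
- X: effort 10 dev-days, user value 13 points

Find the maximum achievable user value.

This is an integer program with binary decision variables.
Allowing fractional choices, the relaxed optimum would be about 47.9, but features are indivisible.
S + M + V: effort 4 + 4 + 5 = 13 ≤ 16, user value 13 + 14 + 17 = 44.
S + M + H + V: effort 4 + 4 + 3 + 5 = 16 ≤ 16, user value 13 + 14 + 3 + 17 = 47.
Best is S, M, H, and V with total user value 47.

47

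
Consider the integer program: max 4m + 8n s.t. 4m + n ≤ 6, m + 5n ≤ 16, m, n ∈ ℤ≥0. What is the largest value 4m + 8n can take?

24

The continuous relaxation peaks at (0.737, 3.05) with value 27.37; rounding to a feasible lattice point costs some objective.
(m,n)=(0,3): 4·0+1·3=3≤6, 1·0+5·3=15≤16, objective 24.
(m,n)=(1,2): 4·1+1·2=6≤6, 1·1+5·2=11≤16, objective 20.
(m,n)=(0,2): 4·0+1·2=2≤6, 1·0+5·2=10≤16, objective 16.
Maximum is 24 at (m,n)=(0,3).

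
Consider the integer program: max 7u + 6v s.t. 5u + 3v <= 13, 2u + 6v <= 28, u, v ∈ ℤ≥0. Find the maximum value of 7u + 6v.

(u,v)=(0,4): 5·0+3·4=12≤13, 2·0+6·4=24≤28, objective 24.
(u,v)=(0,3): 5·0+3·3=9≤13, 2·0+6·3=18≤28, objective 18.
The best lattice point is (0,4), giving 24.

24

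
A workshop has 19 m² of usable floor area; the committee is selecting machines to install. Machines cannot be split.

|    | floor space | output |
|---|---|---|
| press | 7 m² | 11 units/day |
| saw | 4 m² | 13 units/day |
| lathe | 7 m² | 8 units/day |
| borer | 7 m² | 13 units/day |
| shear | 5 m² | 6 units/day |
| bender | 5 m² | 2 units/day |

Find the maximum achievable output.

Take press, saw, and borer: floor space 7 + 4 + 7 = 18 ≤ 19, output 11 + 13 + 13 = 37.
No other feasible combination does better.

37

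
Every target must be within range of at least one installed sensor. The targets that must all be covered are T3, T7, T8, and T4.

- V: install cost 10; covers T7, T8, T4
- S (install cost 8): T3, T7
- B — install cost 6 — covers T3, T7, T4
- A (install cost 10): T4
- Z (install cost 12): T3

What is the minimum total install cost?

16

This is an integer covering problem.
Choose V and B: together they cover T3, T7, T8, T4 — every target.
Total install cost: 10 + 6 = 16.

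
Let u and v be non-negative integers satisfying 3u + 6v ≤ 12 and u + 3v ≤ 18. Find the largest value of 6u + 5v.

(u,v)=(4,0): 3·4+6·0=12≤12, 1·4+3·0=4≤18, objective 24.
(u,v)=(3,0): 3·3+6·0=9≤12, 1·3+3·0=3≤18, objective 18.
Maximum is 24 at (u,v)=(4,0).

24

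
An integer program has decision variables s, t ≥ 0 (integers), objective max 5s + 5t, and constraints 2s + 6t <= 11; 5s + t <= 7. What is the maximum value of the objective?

10

(s,t)=(1,1): 2·1+6·1=8≤11, 5·1+1·1=6≤7, objective 10.
(s,t)=(0,1): 2·0+6·1=6≤11, 5·0+1·1=1≤7, objective 5.
No feasible integer point exceeds 10.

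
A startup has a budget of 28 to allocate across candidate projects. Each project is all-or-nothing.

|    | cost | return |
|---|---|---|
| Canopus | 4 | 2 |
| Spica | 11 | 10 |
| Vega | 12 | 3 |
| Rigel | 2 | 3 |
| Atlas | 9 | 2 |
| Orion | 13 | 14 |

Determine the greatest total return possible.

Canopus + Spica + Orion: cost 4 + 11 + 13 = 28 ≤ 28, return 2 + 10 + 14 = 26.
Spica + Rigel + Orion: cost 11 + 2 + 13 = 26 ≤ 28, return 10 + 3 + 14 = 27.
Spica + Orion: cost 11 + 13 = 24 ≤ 28, return 10 + 14 = 24.
Best is Spica, Rigel, and Orion with total return 27.

27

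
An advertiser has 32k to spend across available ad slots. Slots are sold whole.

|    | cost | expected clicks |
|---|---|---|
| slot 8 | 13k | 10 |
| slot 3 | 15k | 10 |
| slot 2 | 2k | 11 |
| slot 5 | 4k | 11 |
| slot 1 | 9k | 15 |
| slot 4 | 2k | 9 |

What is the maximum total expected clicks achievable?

slot 8 + slot 2 + slot 5 + slot 1 + slot 4: cost 13 + 2 + 4 + 9 + 2 = 30 ≤ 32, expected clicks 10 + 11 + 11 + 15 + 9 = 56.
slot 3 + slot 2 + slot 5 + slot 1 + slot 4: cost 15 + 2 + 4 + 9 + 2 = 32 ≤ 32, expected clicks 10 + 11 + 11 + 15 + 9 = 56.
The maximum expected clicks is 56; one optimal choice is slot 8, slot 2, slot 5, slot 1, and slot 4.

56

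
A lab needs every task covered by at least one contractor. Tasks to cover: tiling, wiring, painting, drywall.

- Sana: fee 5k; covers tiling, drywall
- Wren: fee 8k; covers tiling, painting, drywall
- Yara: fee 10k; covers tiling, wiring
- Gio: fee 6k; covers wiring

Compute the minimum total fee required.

The greedy cost-per-new-task heuristic would pick Sana, Gio, and Wren for 19, but a cheaper cover exists.
Choose Wren and Gio: together they cover tiling, wiring, painting, drywall — every task.
Total fee: 8 + 6 = 14.
No cover costs less than 14.

14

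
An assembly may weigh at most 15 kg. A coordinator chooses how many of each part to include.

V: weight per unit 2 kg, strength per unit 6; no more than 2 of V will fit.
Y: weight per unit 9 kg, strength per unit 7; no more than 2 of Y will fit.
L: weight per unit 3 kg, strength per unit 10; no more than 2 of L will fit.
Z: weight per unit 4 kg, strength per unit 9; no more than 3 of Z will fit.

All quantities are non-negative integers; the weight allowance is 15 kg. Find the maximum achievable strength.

2×V, 2×L, and 1×Z: weight 14 ≤ 15, strength 2·6 + 2·10 + 1·9 = 41.
2×V, 1×L, and 2×Z: weight 15 ≤ 15, strength 2·6 + 1·10 + 2·9 = 40.
Best is 41.

41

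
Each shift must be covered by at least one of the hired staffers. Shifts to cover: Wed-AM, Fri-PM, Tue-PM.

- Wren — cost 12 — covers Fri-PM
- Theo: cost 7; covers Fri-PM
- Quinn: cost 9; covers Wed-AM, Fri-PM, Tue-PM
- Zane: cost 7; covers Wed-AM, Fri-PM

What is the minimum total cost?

9

Quinn alone covers Wed-AM, Fri-PM, Tue-PM — every shift.
Total cost: 9.
No cover costs less than 9.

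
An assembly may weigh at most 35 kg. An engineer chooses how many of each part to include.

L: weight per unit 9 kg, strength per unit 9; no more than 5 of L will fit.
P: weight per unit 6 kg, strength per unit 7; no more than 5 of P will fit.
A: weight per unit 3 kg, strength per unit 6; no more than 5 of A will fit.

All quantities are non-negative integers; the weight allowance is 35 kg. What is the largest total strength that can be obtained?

51

This is a bounded integer knapsack.
A has the best ratio (6/3); taking only A gives at most 5×6 = 30 (stopped by the supply cap of 5).
Mixing does better — 3×P and 5×A: weight 33 ≤ 35, strength 3·7 + 5·6 = 51.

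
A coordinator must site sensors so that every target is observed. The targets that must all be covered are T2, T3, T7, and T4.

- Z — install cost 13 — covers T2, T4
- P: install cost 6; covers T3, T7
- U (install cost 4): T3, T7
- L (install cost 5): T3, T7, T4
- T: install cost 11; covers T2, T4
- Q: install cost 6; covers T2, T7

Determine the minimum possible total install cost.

Choose L and Q: together they cover T2, T3, T7, T4 — every target.
Total install cost: 5 + 6 = 11.
No cover costs less than 11.

11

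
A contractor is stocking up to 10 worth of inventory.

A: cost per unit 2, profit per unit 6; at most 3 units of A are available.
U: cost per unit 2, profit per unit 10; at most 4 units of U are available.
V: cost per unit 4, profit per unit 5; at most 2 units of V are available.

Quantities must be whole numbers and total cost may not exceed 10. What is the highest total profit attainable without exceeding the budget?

U has the best ratio (10/2); taking only U gives at most 4×10 = 40 (stopped by the supply cap of 4).
Mixing does better — 1×A and 4×U: cost 10 ≤ 10, profit 1·6 + 4·10 = 46.

46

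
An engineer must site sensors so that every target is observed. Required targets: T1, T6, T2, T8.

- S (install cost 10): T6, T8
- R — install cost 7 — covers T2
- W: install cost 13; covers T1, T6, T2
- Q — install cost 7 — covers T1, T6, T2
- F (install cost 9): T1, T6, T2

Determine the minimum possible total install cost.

17

This is a weighted set-cover instance.
Choose S and Q: together they cover T1, T6, T2, T8 — every target.
Total install cost: 10 + 7 = 17.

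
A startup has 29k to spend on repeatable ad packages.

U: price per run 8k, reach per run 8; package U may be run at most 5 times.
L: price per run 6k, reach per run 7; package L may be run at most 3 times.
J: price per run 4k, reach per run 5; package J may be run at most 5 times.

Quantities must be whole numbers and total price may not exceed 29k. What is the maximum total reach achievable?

This is a bounded integer knapsack.
Take 2×L and 4×J: price 28 ≤ 29, reach 2·7 + 4·5 = 34.
No other integer combination yields more.

34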